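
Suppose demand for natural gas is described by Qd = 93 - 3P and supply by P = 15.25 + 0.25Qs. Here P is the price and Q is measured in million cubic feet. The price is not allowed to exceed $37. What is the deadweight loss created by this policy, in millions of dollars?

0

Rearranging supply gives Qs = 4P - 61. Without the control the market clears where 93 - 3P = 4P - 61, i.e. P* = 22 and Q* = 27.
The ceiling of 37 is above the equilibrium price 22, so it is not binding; the market clears at P* = 22, Q* = 27.
Since the control does not bind, no trades are prevented and deadweight loss is zero.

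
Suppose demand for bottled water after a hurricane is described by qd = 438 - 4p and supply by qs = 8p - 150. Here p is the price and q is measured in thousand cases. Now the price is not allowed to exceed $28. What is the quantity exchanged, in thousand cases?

Without the control the market clears where 438 - 4p = 8p - 150, i.e. p* = 49 and q* = 242.
The ceiling of 28 is below the equilibrium price 49, so it binds.
At p = 28: qd = 438 - 4·28 = 326 and qs = 8·28 - 150 = 74.
The quantity actually transacted is the short side, supply: 74.

74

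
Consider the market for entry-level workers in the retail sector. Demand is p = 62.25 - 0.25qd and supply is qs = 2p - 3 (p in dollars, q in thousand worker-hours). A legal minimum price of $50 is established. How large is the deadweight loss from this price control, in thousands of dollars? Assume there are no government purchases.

384

Rearranging demand gives qd = 249 - 4p. Equilibrium: 249 - 4p = 2p - 3, so 252 = 6p and p* = 42, q* = 81.
The floor of 50 is above the equilibrium price 42, so it binds.
At p = 50: qd = 249 - 4·50 = 49 and qs = 2·50 - 3 = 97.
Quantity traded falls to 49. At q = 49 the demand price is (249 - 49)/4 = 50 and the supply price is (3 + 49)/2 = 26.
Deadweight loss = ½ · (50 - 26) · (81 - 49) = ½ · 24 · 32 = 384.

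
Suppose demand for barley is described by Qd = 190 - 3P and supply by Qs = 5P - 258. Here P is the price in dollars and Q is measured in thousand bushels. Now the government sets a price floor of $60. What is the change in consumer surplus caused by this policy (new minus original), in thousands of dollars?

-64

Without the control the market clears where 190 - 3P = 5P - 258, i.e. P* = 56 and Q* = 22.
The floor of 60 is above the equilibrium price 56, so it binds.
At P = 60: Qd = 190 - 3·60 = 10 and Qs = 5·60 - 258 = 42.
Consumer surplus without the control is ½ · (190/3 - 56) · 22 = 242/3.
With the floor, consumers buy 10 units at 60, so CS = ½ · (190/3 - 60) · 10 = 50/3.
Change in consumer surplus = 50/3 - 242/3 = -64.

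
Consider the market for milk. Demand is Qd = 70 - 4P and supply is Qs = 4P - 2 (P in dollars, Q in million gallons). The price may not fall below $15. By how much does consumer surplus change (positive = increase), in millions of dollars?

-132

Equilibrium: 70 - 4P = 4P - 2, so 72 = 8P and P* = 9, Q* = 34.
The floor of 15 is above the equilibrium price 9, so it binds.
At P = 15: Qd = 70 - 4·15 = 10 and Qs = 4·15 - 2 = 58.
Consumer surplus without the control is ½ · (17.5 - 9) · 34 = 144.5.
With the floor, consumers buy 10 units at 15, so CS = ½ · (17.5 - 15) · 10 = 12.5.
Change in consumer surplus = 12.5 - 144.5 = -132.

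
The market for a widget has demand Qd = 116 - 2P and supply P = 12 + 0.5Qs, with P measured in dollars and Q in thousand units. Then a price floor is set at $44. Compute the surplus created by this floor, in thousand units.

36

Rearranging supply gives Qs = 2P - 24. Setting quantity demanded equal to quantity supplied, 116 - 2P = 2P - 24, gives P* = 35 and Q* = 46.
Because the floor (44) lies above the market-clearing price, it is binding.
At P = 44: Qd = 116 - 2·44 = 28 and Qs = 2·44 - 24 = 64.
Surplus = Qs - Qd = 64 - 28 = 36.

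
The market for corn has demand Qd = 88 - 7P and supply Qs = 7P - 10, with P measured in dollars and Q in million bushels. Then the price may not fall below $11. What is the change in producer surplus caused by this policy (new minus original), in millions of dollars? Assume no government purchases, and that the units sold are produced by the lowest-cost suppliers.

In a free market, 88 - 7P = 7P - 10 gives the equilibrium P* = 7, Q* = 39.
Since 11 > 7, the floor is binding.
At P = 11: Qd = 88 - 7·11 = 11 and Qs = 7·11 - 10 = 67.
Producer surplus without the control is ½ · (7 - 10/7) · 39 = 1521/14.
With the floor, 11 units are sold at 11. The supply price at Q = 11 is 3, so PS = ½ · [(11 - 10/7) + (11 - 3)] · 11 = 1353/14.
Change in producer surplus = 1353/14 - 1521/14 = -12.

-12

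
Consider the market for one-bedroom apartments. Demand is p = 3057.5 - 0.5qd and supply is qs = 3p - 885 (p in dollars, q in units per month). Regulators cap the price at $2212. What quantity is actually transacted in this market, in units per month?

Rearranging demand gives qd = 6115 - 2p. Equilibrium: 6115 - 2p = 3p - 885, so 7000 = 5p and p* = 1400, q* = 3315.
The ceiling of 2212 is above the equilibrium price 1400, so it is not binding; the market clears at p* = 1400, q* = 3315.

3315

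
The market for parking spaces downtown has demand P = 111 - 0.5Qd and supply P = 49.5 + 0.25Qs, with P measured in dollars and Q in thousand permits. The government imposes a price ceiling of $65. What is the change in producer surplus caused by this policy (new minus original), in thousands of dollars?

Rearranging demand gives Qd = 222 - 2P; rearranging supply gives Qs = 4P - 198. In a free market, 222 - 2P = 4P - 198 gives the equilibrium P* = 70, Q* = 82.
Because the ceiling (65) lies below the market-clearing price, it is binding.
At P = 65: Qd = 222 - 2·65 = 92 and Qs = 4·65 - 198 = 62.
Producer surplus without the control is ½ · (70 - 49.5) · 82 = 840.5.
With the ceiling, producers sell 62 units at 65, so PS = ½ · (65 - 49.5) · 62 = 480.5.
Change in producer surplus = 480.5 - 840.5 = -360.

-360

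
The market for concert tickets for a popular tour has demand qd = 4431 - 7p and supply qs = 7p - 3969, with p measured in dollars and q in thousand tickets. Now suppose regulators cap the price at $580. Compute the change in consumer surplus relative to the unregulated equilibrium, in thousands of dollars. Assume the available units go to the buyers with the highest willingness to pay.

420

In a free market, 4431 - 7p = 7p - 3969 gives the equilibrium p* = 600, q* = 231.
Since 580 < 600, the ceiling is binding.
At p = 580: qd = 4431 - 7·580 = 371 and qs = 7·580 - 3969 = 91.
Consumer surplus without the control is ½ · (633 - 600) · 231 = 3811.5.
With the ceiling, 91 units are sold at 580 (assume they go to the highest-value buyers). The demand price at q = 91 is 620, so CS = ½ · [(633 - 580) + (620 - 580)] · 91 = 4231.5.
Change in consumer surplus = 4231.5 - 3811.5 = 420.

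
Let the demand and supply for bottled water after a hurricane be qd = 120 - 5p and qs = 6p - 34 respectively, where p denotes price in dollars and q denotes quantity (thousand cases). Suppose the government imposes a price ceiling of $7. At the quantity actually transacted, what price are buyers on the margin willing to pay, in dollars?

22.4

Equilibrium: 120 - 5p = 6p - 34, so 154 = 11p and p* = 14, q* = 50.
Since 7 < 14, the ceiling is binding.
At p = 7: qd = 120 - 5·7 = 85 and qs = 6·7 - 34 = 8.
Only 8 units reach the market. On the demand curve, the marginal buyer's willingness to pay at q = 8 is (120 - 8)/5 = 22.4.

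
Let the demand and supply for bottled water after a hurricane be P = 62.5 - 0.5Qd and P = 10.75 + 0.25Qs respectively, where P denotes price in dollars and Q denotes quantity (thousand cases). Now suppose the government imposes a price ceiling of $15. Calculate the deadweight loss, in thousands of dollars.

1014

Rearranging demand gives Qd = 125 - 2P; rearranging supply gives Qs = 4P - 43. In a free market, 125 - 2P = 4P - 43 gives the equilibrium P* = 28, Q* = 69.
Because the ceiling (15) lies below the market-clearing price, it is binding.
At P = 15: Qd = 125 - 2·15 = 95 and Qs = 4·15 - 43 = 17.
Quantity traded falls to 17. At Q = 17 the demand price is (125 - 17)/2 = 54 and the supply price is (43 + 17)/4 = 15.
Deadweight loss = ½ · (54 - 15) · (69 - 17) = ½ · 39 · 52 = 1014.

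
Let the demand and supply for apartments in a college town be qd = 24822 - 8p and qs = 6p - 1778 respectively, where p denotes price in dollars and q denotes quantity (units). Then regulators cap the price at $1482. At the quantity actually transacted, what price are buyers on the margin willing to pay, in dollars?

Equilibrium: 24822 - 8p = 6p - 1778, so 26600 = 14p and p* = 1900, q* = 9622.
The ceiling of 1482 is below the equilibrium price 1900, so it binds.
At p = 1482: qd = 24822 - 8·1482 = 12966 and qs = 6·1482 - 1778 = 7114.
Only 7114 units reach the market. On the demand curve, the marginal buyer's willingness to pay at q = 7114 is (24822 - 7114)/8 = 2213.5.

2213.5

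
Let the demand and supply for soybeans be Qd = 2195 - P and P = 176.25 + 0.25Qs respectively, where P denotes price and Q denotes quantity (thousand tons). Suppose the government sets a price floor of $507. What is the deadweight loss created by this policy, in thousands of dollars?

0

Rearranging supply gives Qs = 4P - 705. Without the control the market clears where 2195 - P = 4P - 705, i.e. P* = 580 and Q* = 1615.
The floor of 507 is below the equilibrium price 580, so it is not binding; the market clears at P* = 580, Q* = 1615.
Since the control does not bind, no trades are prevented and deadweight loss is zero.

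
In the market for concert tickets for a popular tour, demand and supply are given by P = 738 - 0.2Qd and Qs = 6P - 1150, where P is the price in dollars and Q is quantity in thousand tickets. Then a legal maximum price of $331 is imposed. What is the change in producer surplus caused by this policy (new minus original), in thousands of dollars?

-126767

Rearranging demand gives Qd = 3690 - 5P. Equilibrium: 3690 - 5P = 6P - 1150, so 4840 = 11P and P* = 440, Q* = 1490.
The ceiling of 331 is below the equilibrium price 440, so it binds.
At P = 331: Qd = 3690 - 5·331 = 2035 and Qs = 6·331 - 1150 = 836.
Producer surplus without the control is ½ · (440 - 575/3) · 1490 = 555025/3.
With the ceiling, producers sell 836 units at 331, so PS = ½ · (331 - 575/3) · 836 = 174724/3.
Change in producer surplus = 174724/3 - 555025/3 = -126767.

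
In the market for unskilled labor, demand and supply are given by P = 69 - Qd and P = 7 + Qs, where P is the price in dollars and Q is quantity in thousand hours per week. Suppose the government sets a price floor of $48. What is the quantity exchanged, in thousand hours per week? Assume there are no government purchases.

Rearranging demand gives Qd = 69 - P; rearranging supply gives Qs = P - 7. Equilibrium: 69 - P = P - 7, so 76 = 2P and P* = 38, Q* = 31.
The floor of 48 is above the equilibrium price 38, so it binds.
At P = 48: Qd = 69 - 48 = 21 and Qs = 48 - 7 = 41.
The quantity actually transacted is the short side, demand: 21.

21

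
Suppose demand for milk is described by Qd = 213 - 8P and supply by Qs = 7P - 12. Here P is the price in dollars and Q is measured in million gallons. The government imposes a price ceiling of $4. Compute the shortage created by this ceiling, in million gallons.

165

In a free market, 213 - 8P = 7P - 12 gives the equilibrium P* = 15, Q* = 93.
Since 4 < 15, the ceiling is binding.
At P = 4: Qd = 213 - 8·4 = 181 and Qs = 7·4 - 12 = 16.
Shortage = Qd - Qs = 181 - 16 = 165.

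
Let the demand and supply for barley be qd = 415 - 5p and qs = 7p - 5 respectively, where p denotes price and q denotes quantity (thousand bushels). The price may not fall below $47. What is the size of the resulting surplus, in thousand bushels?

144

Without the control the market clears where 415 - 5p = 7p - 5, i.e. p* = 35 and q* = 240.
Because the floor (47) lies above the market-clearing price, it is binding.
At p = 47: qd = 415 - 5·47 = 180 and qs = 7·47 - 5 = 324.
Surplus = qs - qd = 324 - 180 = 144.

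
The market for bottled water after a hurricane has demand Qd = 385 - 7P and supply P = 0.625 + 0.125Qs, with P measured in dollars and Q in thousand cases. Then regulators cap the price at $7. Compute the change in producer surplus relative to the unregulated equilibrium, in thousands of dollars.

-2413

Rearranging supply gives Qs = 8P - 5. In a free market, 385 - 7P = 8P - 5 gives the equilibrium P* = 26, Q* = 203.
Since 7 < 26, the ceiling is binding.
At P = 7: Qd = 385 - 7·7 = 336 and Qs = 8·7 - 5 = 51.
Producer surplus without the control is ½ · (26 - 0.625) · 203 = 2575.5625.
With the ceiling, producers sell 51 units at 7, so PS = ½ · (7 - 0.625) · 51 = 162.5625.
Change in producer surplus = 162.5625 - 2575.5625 = -2413.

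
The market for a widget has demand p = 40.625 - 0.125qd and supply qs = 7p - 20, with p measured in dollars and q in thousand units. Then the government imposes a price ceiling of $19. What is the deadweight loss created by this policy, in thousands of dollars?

Rearranging demand gives qd = 325 - 8p. Without the control the market clears where 325 - 8p = 7p - 20, i.e. p* = 23 and q* = 141.
Because the ceiling (19) lies below the market-clearing price, it is binding.
At p = 19: qd = 325 - 8·19 = 173 and qs = 7·19 - 20 = 113.
Quantity traded falls to 113. At q = 113 the demand price is (325 - 113)/8 = 26.5 and the supply price is (20 + 113)/7 = 19.
Deadweight loss = ½ · (26.5 - 19) · (141 - 113) = ½ · 7.5 · 28 = 105.

105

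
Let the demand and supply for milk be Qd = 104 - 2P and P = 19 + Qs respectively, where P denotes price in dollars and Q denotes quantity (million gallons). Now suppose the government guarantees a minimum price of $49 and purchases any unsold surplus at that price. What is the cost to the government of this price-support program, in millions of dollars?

1176

Rearranging supply gives Qs = P - 19. Equilibrium: 104 - 2P = P - 19, so 123 = 3P and P* = 41, Q* = 22.
Since 49 > 41, the floor is binding.
At P = 49: Qd = 104 - 2·49 = 6 and Qs = 49 - 19 = 30.
Surplus = Qs - Qd = 24.
Government expenditure = surplus × support price = 24 × 49 = 1176.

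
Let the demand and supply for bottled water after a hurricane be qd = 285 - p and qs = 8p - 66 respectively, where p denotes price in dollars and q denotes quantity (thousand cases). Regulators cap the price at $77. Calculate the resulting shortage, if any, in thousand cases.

Without the control the market clears where 285 - p = 8p - 66, i.e. p* = 39 and q* = 246.
Since 77 is above p* = 39, the ceiling does not bind and the free-market outcome prevails.
Since the control does not bind, there is no shortage.

0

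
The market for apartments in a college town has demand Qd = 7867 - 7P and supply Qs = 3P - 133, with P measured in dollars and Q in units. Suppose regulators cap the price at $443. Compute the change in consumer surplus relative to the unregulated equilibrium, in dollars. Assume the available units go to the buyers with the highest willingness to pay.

345040.5

Setting quantity demanded equal to quantity supplied, 7867 - 7P = 3P - 133, gives P* = 800 and Q* = 2267.
The ceiling of 443 is below the equilibrium price 800, so it binds.
At P = 443: Qd = 7867 - 7·443 = 4766 and Qs = 3·443 - 133 = 1196.
Consumer surplus without the control is ½ · (7867/7 - 800) · 2267 = 5139289/14.
With the ceiling, 1196 units are sold at 443 (assume they go to the highest-value buyers). The demand price at Q = 1196 is 953, so CS = ½ · [(7867/7 - 443) + (953 - 443)] · 1196 = 4984928/7.
Change in consumer surplus = 4984928/7 - 5139289/14 = 345040.5.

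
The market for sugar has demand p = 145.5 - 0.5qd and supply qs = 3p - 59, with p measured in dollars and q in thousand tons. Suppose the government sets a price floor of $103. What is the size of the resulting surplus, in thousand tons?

165

Rearranging demand gives qd = 291 - 2p. Without the control the market clears where 291 - 2p = 3p - 59, i.e. p* = 70 and q* = 151.
Since 103 > 70, the floor is binding.
At p = 103: qd = 291 - 2·103 = 85 and qs = 3·103 - 59 = 250.
Surplus = qs - qd = 250 - 85 = 165.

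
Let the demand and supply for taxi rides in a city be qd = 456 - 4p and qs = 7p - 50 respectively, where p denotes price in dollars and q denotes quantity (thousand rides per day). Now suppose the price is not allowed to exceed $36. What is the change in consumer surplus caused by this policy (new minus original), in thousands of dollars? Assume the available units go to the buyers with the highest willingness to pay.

Setting quantity demanded equal to quantity supplied, 456 - 4p = 7p - 50, gives p* = 46 and q* = 272.
Since 36 < 46, the ceiling is binding.
At p = 36: qd = 456 - 4·36 = 312 and qs = 7·36 - 50 = 202.
Consumer surplus without the control is ½ · (114 - 46) · 272 = 9248.
With the ceiling, 202 units are sold at 36 (assume they go to the highest-value buyers). The demand price at q = 202 is 63.5, so CS = ½ · [(114 - 36) + (63.5 - 36)] · 202 = 10655.5.
Change in consumer surplus = 10655.5 - 9248 = 1407.5.

1407.5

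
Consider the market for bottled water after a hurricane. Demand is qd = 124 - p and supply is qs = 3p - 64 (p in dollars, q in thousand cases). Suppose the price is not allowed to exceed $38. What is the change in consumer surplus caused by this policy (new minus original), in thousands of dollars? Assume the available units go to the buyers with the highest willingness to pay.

85.5

Equilibrium: 124 - p = 3p - 64, so 188 = 4p and p* = 47, q* = 77.
The ceiling of 38 is below the equilibrium price 47, so it binds.
At p = 38: qd = 124 - 38 = 86 and qs = 3·38 - 64 = 50.
Consumer surplus without the control is ½ · (124 - 47) · 77 = 2964.5.
With the ceiling, 50 units are sold at 38 (assume they go to the highest-value buyers). The demand price at q = 50 is 74, so CS = ½ · [(124 - 38) + (74 - 38)] · 50 = 3050.
Change in consumer surplus = 3050 - 2964.5 = 85.5.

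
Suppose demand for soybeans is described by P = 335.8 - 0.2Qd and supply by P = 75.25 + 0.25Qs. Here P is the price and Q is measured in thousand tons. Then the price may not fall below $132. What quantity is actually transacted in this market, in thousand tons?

579

Rearranging demand gives Qd = 1679 - 5P; rearranging supply gives Qs = 4P - 301. Setting quantity demanded equal to quantity supplied, 1679 - 5P = 4P - 301, gives P* = 220 and Q* = 579.
Since 132 is below P* = 220, the floor does not bind and the free-market outcome prevails.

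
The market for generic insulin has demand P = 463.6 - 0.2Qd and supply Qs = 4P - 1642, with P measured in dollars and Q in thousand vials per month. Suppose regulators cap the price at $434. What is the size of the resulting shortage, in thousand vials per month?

54

Rearranging demand gives Qd = 2318 - 5P. In a free market, 2318 - 5P = 4P - 1642 gives the equilibrium P* = 440, Q* = 118.
The ceiling of 434 is below the equilibrium price 440, so it binds.
At P = 434: Qd = 2318 - 5·434 = 148 and Qs = 4·434 - 1642 = 94.
Shortage = Qd - Qs = 148 - 94 = 54.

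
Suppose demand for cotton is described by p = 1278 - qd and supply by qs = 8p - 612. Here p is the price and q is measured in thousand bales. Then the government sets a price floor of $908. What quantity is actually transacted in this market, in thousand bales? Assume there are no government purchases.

370

Rearranging demand gives qd = 1278 - p. In a free market, 1278 - p = 8p - 612 gives the equilibrium p* = 210, q* = 1068.
The floor of 908 is above the equilibrium price 210, so it binds.
At p = 908: qd = 1278 - 908 = 370 and qs = 8·908 - 612 = 6652.
The quantity actually transacted is the short side, demand: 370.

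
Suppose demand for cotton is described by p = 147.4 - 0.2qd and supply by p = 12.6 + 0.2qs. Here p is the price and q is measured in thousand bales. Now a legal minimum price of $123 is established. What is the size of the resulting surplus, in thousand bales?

430

Rearranging demand gives qd = 737 - 5p; rearranging supply gives qs = 5p - 63. Without the control the market clears where 737 - 5p = 5p - 63, i.e. p* = 80 and q* = 337.
The floor of 123 is above the equilibrium price 80, so it binds.
At p = 123: qd = 737 - 5·123 = 122 and qs = 5·123 - 63 = 552.
Surplus = qs - qd = 552 - 122 = 430.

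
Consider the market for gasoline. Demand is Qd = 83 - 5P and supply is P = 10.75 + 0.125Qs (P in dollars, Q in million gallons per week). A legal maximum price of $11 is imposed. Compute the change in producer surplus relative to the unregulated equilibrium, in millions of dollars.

Rearranging supply gives Qs = 8P - 86. Setting quantity demanded equal to quantity supplied, 83 - 5P = 8P - 86, gives P* = 13 and Q* = 18.
The ceiling of 11 is below the equilibrium price 13, so it binds.
At P = 11: Qd = 83 - 5·11 = 28 and Qs = 8·11 - 86 = 2.
Producer surplus without the control is ½ · (13 - 10.75) · 18 = 20.25.
With the ceiling, producers sell 2 units at 11, so PS = ½ · (11 - 10.75) · 2 = 0.25.
Change in producer surplus = 0.25 - 20.25 = -20.

-20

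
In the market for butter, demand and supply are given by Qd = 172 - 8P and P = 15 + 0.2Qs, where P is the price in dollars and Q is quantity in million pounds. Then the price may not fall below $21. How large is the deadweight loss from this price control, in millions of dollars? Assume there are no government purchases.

Rearranging supply gives Qs = 5P - 75. In a free market, 172 - 8P = 5P - 75 gives the equilibrium P* = 19, Q* = 20.
Because the floor (21) lies above the market-clearing price, it is binding.
At P = 21: Qd = 172 - 8·21 = 4 and Qs = 5·21 - 75 = 30.
Quantity traded falls to 4. At Q = 4 the demand price is (172 - 4)/8 = 21 and the supply price is (75 + 4)/5 = 15.8.
Deadweight loss = ½ · (21 - 15.8) · (20 - 4) = ½ · 5.2 · 16 = 41.6.

41.6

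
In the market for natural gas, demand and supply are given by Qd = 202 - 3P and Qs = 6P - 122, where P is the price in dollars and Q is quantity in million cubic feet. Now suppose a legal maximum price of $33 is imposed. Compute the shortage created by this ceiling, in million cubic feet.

27

Without the control the market clears where 202 - 3P = 6P - 122, i.e. P* = 36 and Q* = 94.
The ceiling of 33 is below the equilibrium price 36, so it binds.
At P = 33: Qd = 202 - 3·33 = 103 and Qs = 6·33 - 122 = 76.
Shortage = Qd - Qs = 103 - 76 = 27.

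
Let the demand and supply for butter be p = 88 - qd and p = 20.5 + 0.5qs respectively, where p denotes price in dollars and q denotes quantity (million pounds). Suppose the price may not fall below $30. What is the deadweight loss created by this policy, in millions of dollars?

0

Rearranging demand gives qd = 88 - p; rearranging supply gives qs = 2p - 41. In a free market, 88 - p = 2p - 41 gives the equilibrium p* = 43, q* = 45.
The floor of 30 is below the equilibrium price 43, so it is not binding; the market clears at p* = 43, q* = 45.
Since the control does not bind, no trades are prevented and deadweight loss is zero.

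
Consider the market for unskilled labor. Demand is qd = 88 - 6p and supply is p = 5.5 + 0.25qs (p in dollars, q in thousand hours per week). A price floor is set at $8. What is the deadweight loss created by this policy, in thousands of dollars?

0

Rearranging supply gives qs = 4p - 22. In a free market, 88 - 6p = 4p - 22 gives the equilibrium p* = 11, q* = 22.
Since 8 is below p* = 11, the floor does not bind and the free-market outcome prevails.
Since the control does not bind, no trades are prevented and deadweight loss is zero.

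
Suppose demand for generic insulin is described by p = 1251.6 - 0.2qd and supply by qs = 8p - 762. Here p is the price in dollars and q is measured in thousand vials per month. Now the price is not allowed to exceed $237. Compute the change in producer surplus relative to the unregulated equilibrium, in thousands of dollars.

-710838

Rearranging demand gives qd = 6258 - 5p. Setting quantity demanded equal to quantity supplied, 6258 - 5p = 8p - 762, gives p* = 540 and q* = 3558.
Because the ceiling (237) lies below the market-clearing price, it is binding.
At p = 237: qd = 6258 - 5·237 = 5073 and qs = 8·237 - 762 = 1134.
Producer surplus without the control is ½ · (540 - 95.25) · 3558 = 791210.25.
With the ceiling, producers sell 1134 units at 237, so PS = ½ · (237 - 95.25) · 1134 = 80372.25.
Change in producer surplus = 80372.25 - 791210.25 = -710838.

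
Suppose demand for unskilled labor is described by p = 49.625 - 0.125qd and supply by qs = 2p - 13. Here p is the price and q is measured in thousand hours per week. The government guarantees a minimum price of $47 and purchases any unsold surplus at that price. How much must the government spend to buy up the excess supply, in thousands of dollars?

Rearranging demand gives qd = 397 - 8p. In a free market, 397 - 8p = 2p - 13 gives the equilibrium p* = 41, q* = 69.
Since 47 > 41, the floor is binding.
At p = 47: qd = 397 - 8·47 = 21 and qs = 2·47 - 13 = 81.
Surplus = qs - qd = 60.
Government expenditure = surplus × support price = 60 × 47 = 2820.

2820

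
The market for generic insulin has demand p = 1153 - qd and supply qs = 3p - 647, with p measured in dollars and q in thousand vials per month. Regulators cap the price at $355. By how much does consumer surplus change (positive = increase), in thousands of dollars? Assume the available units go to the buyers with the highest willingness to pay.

-902.5

Rearranging demand gives qd = 1153 - p. Setting quantity demanded equal to quantity supplied, 1153 - p = 3p - 647, gives p* = 450 and q* = 703.
Because the ceiling (355) lies below the market-clearing price, it is binding.
At p = 355: qd = 1153 - 355 = 798 and qs = 3·355 - 647 = 418.
Consumer surplus without the control is ½ · (1153 - 450) · 703 = 247104.5.
With the ceiling, 418 units are sold at 355 (assume they go to the highest-value buyers). The demand price at q = 418 is 735, so CS = ½ · [(1153 - 355) + (735 - 355)] · 418 = 246202.
Change in consumer surplus = 246202 - 247104.5 = -902.5.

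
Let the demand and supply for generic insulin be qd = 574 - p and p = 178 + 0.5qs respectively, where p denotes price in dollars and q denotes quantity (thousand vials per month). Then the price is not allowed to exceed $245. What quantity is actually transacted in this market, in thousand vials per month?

134

Rearranging supply gives qs = 2p - 356. Setting quantity demanded equal to quantity supplied, 574 - p = 2p - 356, gives p* = 310 and q* = 264.
Because the ceiling (245) lies below the market-clearing price, it is binding.
At p = 245: qd = 574 - 245 = 329 and qs = 2·245 - 356 = 134.
The quantity actually transacted is the short side, supply: 134.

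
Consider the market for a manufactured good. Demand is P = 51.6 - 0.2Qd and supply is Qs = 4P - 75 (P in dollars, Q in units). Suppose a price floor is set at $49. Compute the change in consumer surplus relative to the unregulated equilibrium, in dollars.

Rearranging demand gives Qd = 258 - 5P. Setting quantity demanded equal to quantity supplied, 258 - 5P = 4P - 75, gives P* = 37 and Q* = 73.
The floor of 49 is above the equilibrium price 37, so it binds.
At P = 49: Qd = 258 - 5·49 = 13 and Qs = 4·49 - 75 = 121.
Consumer surplus without the control is ½ · (51.6 - 37) · 73 = 532.9.
With the floor, consumers buy 13 units at 49, so CS = ½ · (51.6 - 49) · 13 = 16.9.
Change in consumer surplus = 16.9 - 532.9 = -516.

-516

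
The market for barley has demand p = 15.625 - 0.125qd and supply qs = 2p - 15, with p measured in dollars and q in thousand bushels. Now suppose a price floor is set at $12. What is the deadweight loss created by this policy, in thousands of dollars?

0

Rearranging demand gives qd = 125 - 8p. Setting quantity demanded equal to quantity supplied, 125 - 8p = 2p - 15, gives p* = 14 and q* = 13.
Since 12 is below p* = 14, the floor does not bind and the free-market outcome prevails.
Since the control does not bind, no trades are prevented and deadweight loss is zero.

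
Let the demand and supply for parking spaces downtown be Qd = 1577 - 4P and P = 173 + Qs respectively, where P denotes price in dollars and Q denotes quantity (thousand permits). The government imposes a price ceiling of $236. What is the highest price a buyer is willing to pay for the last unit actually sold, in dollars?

378.5

Rearranging supply gives Qs = P - 173. Setting quantity demanded equal to quantity supplied, 1577 - 4P = P - 173, gives P* = 350 and Q* = 177.
Since 236 < 350, the ceiling is binding.
At P = 236: Qd = 1577 - 4·236 = 633 and Qs = 236 - 173 = 63.
Only 63 units reach the market. On the demand curve, the marginal buyer's willingness to pay at Q = 63 is (1577 - 63)/4 = 378.5.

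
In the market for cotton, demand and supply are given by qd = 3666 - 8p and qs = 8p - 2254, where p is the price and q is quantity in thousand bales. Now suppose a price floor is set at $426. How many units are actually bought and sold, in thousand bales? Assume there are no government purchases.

Setting quantity demanded equal to quantity supplied, 3666 - 8p = 8p - 2254, gives p* = 370 and q* = 706.
Because the floor (426) lies above the market-clearing price, it is binding.
At p = 426: qd = 3666 - 8·426 = 258 and qs = 8·426 - 2254 = 1154.
The quantity actually transacted is the short side, demand: 258.

258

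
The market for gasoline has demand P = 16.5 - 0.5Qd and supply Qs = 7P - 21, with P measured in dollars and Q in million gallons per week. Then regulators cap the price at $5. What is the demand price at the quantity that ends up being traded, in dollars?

Rearranging demand gives Qd = 33 - 2P. Setting quantity demanded equal to quantity supplied, 33 - 2P = 7P - 21, gives P* = 6 and Q* = 21.
Because the ceiling (5) lies below the market-clearing price, it is binding.
At P = 5: Qd = 33 - 2·5 = 23 and Qs = 7·5 - 21 = 14.
Only 14 units reach the market. On the demand curve, the marginal buyer's willingness to pay at Q = 14 is (33 - 14)/2 = 9.5.

9.5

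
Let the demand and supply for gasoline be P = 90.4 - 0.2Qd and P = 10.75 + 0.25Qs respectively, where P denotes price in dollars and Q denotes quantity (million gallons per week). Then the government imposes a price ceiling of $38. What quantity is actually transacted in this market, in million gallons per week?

109

Rearranging demand gives Qd = 452 - 5P; rearranging supply gives Qs = 4P - 43. Without the control the market clears where 452 - 5P = 4P - 43, i.e. P* = 55 and Q* = 177.
Since 38 < 55, the ceiling is binding.
At P = 38: Qd = 452 - 5·38 = 262 and Qs = 4·38 - 43 = 109.
The quantity actually transacted is the short side, supply: 109.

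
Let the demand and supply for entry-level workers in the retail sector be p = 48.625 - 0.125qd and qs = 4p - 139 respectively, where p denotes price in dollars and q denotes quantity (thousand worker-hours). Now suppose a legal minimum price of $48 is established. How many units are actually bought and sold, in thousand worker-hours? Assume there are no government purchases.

5

Rearranging demand gives qd = 389 - 8p. Equilibrium: 389 - 8p = 4p - 139, so 528 = 12p and p* = 44, q* = 37.
Since 48 > 44, the floor is binding.
At p = 48: qd = 389 - 8·48 = 5 and qs = 4·48 - 139 = 53.
The quantity actually transacted is the short side, demand: 5.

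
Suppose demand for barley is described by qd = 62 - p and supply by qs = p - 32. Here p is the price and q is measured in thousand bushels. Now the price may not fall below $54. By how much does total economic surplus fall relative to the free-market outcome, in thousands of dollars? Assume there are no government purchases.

In a free market, 62 - p = p - 32 gives the equilibrium p* = 47, q* = 15.
Because the floor (54) lies above the market-clearing price, it is binding.
At p = 54: qd = 62 - 54 = 8 and qs = 54 - 32 = 22.
Quantity traded falls to 8. At q = 8 the demand price is 62 - 8 = 54 and the supply price is 32 + 8 = 40.
Deadweight loss = ½ · (54 - 40) · (15 - 8) = ½ · 14 · 7 = 49.

49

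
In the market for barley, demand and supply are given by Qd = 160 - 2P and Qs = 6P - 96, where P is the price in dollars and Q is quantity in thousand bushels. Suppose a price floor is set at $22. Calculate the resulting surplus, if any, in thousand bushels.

Setting quantity demanded equal to quantity supplied, 160 - 2P = 6P - 96, gives P* = 32 and Q* = 96.
The floor of 22 is below the equilibrium price 32, so it is not binding; the market clears at P* = 32, Q* = 96.
Since the control does not bind, there is no surplus.

0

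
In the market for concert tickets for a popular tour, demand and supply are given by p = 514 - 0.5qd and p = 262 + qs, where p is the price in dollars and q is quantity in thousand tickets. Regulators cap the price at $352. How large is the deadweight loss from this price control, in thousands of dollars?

4563

Rearranging demand gives qd = 1028 - 2p; rearranging supply gives qs = p - 262. In a free market, 1028 - 2p = p - 262 gives the equilibrium p* = 430, q* = 168.
Because the ceiling (352) lies below the market-clearing price, it is binding.
At p = 352: qd = 1028 - 2·352 = 324 and qs = 352 - 262 = 90.
Quantity traded falls to 90. At q = 90 the demand price is (1028 - 90)/2 = 469 and the supply price is 262 + 90 = 352.
Deadweight loss = ½ · (469 - 352) · (168 - 90) = ½ · 117 · 78 = 4563.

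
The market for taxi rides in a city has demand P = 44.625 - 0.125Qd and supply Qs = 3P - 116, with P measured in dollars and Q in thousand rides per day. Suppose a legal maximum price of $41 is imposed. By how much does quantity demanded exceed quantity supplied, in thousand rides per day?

Rearranging demand gives Qd = 357 - 8P. Without the control the market clears where 357 - 8P = 3P - 116, i.e. P* = 43 and Q* = 13.
Since 41 < 43, the ceiling is binding.
At P = 41: Qd = 357 - 8·41 = 29 and Qs = 3·41 - 116 = 7.
Shortage = Qd - Qs = 29 - 7 = 22.

22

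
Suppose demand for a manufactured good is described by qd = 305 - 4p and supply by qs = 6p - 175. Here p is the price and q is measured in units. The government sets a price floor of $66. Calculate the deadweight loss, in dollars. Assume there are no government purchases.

Without the control the market clears where 305 - 4p = 6p - 175, i.e. p* = 48 and q* = 113.
Since 66 > 48, the floor is binding.
At p = 66: qd = 305 - 4·66 = 41 and qs = 6·66 - 175 = 221.
Quantity traded falls to 41. At q = 41 the demand price is (305 - 41)/4 = 66 and the supply price is (175 + 41)/6 = 36.
Deadweight loss = ½ · (66 - 36) · (113 - 41) = ½ · 30 · 72 = 1080.

1080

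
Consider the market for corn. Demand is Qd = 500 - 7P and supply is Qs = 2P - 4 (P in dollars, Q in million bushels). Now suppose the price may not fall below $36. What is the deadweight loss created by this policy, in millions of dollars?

0

Equilibrium: 500 - 7P = 2P - 4, so 504 = 9P and P* = 56, Q* = 108.
The floor of 36 is below the equilibrium price 56, so it is not binding; the market clears at P* = 56, Q* = 108.
Since the control does not bind, no trades are prevented and deadweight loss is zero.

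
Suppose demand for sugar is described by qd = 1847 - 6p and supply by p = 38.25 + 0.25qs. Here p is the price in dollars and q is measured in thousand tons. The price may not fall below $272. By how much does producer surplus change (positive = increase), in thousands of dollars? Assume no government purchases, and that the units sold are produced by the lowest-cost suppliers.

-7848

Rearranging supply gives qs = 4p - 153. Setting quantity demanded equal to quantity supplied, 1847 - 6p = 4p - 153, gives p* = 200 and q* = 647.
Because the floor (272) lies above the market-clearing price, it is binding.
At p = 272: qd = 1847 - 6·272 = 215 and qs = 4·272 - 153 = 935.
Producer surplus without the control is ½ · (200 - 38.25) · 647 = 52326.125.
With the floor, 215 units are sold at 272. The supply price at q = 215 is 92, so PS = ½ · [(272 - 38.25) + (272 - 92)] · 215 = 44478.125.
Change in producer surplus = 44478.125 - 52326.125 = -7848.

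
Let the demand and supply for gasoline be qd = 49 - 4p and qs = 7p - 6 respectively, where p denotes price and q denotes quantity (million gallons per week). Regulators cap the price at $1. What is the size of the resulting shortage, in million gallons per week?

44

Setting quantity demanded equal to quantity supplied, 49 - 4p = 7p - 6, gives p* = 5 and q* = 29.
The ceiling of 1 is below the equilibrium price 5, so it binds.
At p = 1: qd = 49 - 4·1 = 45 and qs = 7·1 - 6 = 1.
Shortage = qd - qs = 45 - 1 = 44.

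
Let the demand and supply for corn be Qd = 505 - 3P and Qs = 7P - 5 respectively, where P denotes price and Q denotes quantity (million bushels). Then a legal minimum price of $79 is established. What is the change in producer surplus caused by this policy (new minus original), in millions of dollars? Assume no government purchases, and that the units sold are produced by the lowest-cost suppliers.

Without the control the market clears where 505 - 3P = 7P - 5, i.e. P* = 51 and Q* = 352.
Because the floor (79) lies above the market-clearing price, it is binding.
At P = 79: Qd = 505 - 3·79 = 268 and Qs = 7·79 - 5 = 548.
Producer surplus without the control is ½ · (51 - 5/7) · 352 = 61952/7.
With the floor, 268 units are sold at 79. The supply price at Q = 268 is 39, so PS = ½ · [(79 - 5/7) + (79 - 39)] · 268 = 110952/7.
Change in producer surplus = 110952/7 - 61952/7 = 7000.

7000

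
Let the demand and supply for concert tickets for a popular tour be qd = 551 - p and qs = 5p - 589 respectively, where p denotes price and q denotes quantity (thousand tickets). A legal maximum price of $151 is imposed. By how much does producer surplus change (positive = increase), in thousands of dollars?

Without the control the market clears where 551 - p = 5p - 589, i.e. p* = 190 and q* = 361.
Because the ceiling (151) lies below the market-clearing price, it is binding.
At p = 151: qd = 551 - 151 = 400 and qs = 5·151 - 589 = 166.
Producer surplus without the control is ½ · (190 - 117.8) · 361 = 13032.1.
With the ceiling, producers sell 166 units at 151, so PS = ½ · (151 - 117.8) · 166 = 2755.6.
Change in producer surplus = 2755.6 - 13032.1 = -10276.5.

-10276.5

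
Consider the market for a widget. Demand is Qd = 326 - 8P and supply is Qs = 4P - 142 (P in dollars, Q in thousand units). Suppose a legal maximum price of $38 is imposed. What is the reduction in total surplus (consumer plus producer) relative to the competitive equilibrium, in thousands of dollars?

3

Equilibrium: 326 - 8P = 4P - 142, so 468 = 12P and P* = 39, Q* = 14.
Since 38 < 39, the ceiling is binding.
At P = 38: Qd = 326 - 8·38 = 22 and Qs = 4·38 - 142 = 10.
Quantity traded falls to 10. At Q = 10 the demand price is (326 - 10)/8 = 39.5 and the supply price is (142 + 10)/4 = 38.
Deadweight loss = ½ · (39.5 - 38) · (14 - 10) = ½ · 1.5 · 4 = 3.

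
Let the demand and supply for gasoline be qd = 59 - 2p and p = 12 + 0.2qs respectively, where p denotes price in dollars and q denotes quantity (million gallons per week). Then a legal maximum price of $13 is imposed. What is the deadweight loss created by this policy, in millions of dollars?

140

Rearranging supply gives qs = 5p - 60. Equilibrium: 59 - 2p = 5p - 60, so 119 = 7p and p* = 17, q* = 25.
The ceiling of 13 is below the equilibrium price 17, so it binds.
At p = 13: qd = 59 - 2·13 = 33 and qs = 5·13 - 60 = 5.
Quantity traded falls to 5. At q = 5 the demand price is (59 - 5)/2 = 27 and the supply price is (60 + 5)/5 = 13.
Deadweight loss = ½ · (27 - 13) · (25 - 5) = ½ · 14 · 20 = 140.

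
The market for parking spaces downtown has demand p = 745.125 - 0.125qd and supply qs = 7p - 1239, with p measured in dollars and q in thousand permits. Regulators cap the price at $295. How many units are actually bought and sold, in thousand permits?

Rearranging demand gives qd = 5961 - 8p. Without the control the market clears where 5961 - 8p = 7p - 1239, i.e. p* = 480 and q* = 2121.
The ceiling of 295 is below the equilibrium price 480, so it binds.
At p = 295: qd = 5961 - 8·295 = 3601 and qs = 7·295 - 1239 = 826.
The quantity actually transacted is the short side, supply: 826.

826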